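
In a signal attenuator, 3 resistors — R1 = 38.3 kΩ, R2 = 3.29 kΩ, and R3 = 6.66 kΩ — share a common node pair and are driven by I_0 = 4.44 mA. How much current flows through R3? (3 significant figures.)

Conductances: ΣG = 1/38.3 + 1/3.29 + 1/6.66 = 0.4802 (1/kΩ).
By the current-divider rule, I = I_0 · G_k/ΣG = 4.44 × 0.3127 = 1.388 mA.

I ≈ 1.39 mA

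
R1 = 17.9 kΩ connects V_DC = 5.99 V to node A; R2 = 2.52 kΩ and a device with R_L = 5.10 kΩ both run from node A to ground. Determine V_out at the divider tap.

The load sits in parallel with R2, giving an effective lower resistance R2' = R2·R_L/(R2+R_L) = 1.687 kΩ.
Then V_out = V_DC · R2'/(R1 + R2') = 5.99 × 1.687/19.59 = 0.5158 V.

V_out ≈ 0.516 V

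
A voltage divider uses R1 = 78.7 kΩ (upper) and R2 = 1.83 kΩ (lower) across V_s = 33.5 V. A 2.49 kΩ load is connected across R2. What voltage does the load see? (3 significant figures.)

The load sits in parallel with R2, giving an effective lower resistance R2' = R2·R_L/(R2+R_L) = 1.055 kΩ.
Voltage divider with the loaded lower leg: V_out = 33.5 × 1.055/(78.7 + 1.055) = 33.5 × 0.01323 = 0.4431 V.

V_out ≈ 0.443 V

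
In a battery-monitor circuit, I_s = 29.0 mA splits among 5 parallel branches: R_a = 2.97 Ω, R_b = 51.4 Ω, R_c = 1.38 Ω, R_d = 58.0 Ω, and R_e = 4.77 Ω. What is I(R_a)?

I ≈ 7.47 mA

Total conductance ΣG = 1/2.97 + 1/51.4 + 1/1.38 + 1/58.0 + 1/4.77 = 1.308 (units of 1/Ω).
Current divider: I(R_a) = I_s · G_k/ΣG = 29.0 × (0.3367/1.308) = 29.0 × 0.2575 = 7.467 mA.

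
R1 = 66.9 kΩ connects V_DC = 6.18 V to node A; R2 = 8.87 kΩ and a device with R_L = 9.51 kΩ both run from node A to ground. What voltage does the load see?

First combine the lower leg with the load: R2 ‖ R_L = 4.589 kΩ.
Then V_out = V_DC · R2'/(R1 + R2') = 6.18 × 4.589/71.49 = 0.3967 V.

V_out ≈ 0.397 V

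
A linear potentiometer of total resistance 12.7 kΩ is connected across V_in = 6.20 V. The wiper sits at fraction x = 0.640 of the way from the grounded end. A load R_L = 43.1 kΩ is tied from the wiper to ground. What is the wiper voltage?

Split the track: R_lower = x·R_p = 8.128 kΩ, R_upper = (1−x)·R_p = 4.572 kΩ.
R_L loads the lower segment: effective lower R = 6.838 kΩ.
Loaded-divider output: V_out = 6.20 × 0.5993 = 3.716 V.
(Unloaded: V_out = x·V_in = 3.97 V.)

V_out ≈ 3.72 V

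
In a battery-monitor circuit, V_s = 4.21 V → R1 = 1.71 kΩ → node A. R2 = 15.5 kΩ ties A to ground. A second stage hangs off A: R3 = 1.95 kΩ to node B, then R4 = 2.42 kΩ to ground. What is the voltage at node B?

V_B ≈ 1.55 V

Node A sees R2 in parallel with the series input of stage 2, R3 + R4 = 4.370 kΩ.
Effective lower resistance at A: R2 ‖ 4.370 = 3.409 kΩ.
First divider: V_A = V_s · 3.409/(1.71 + 3.409) = 2.804 V.
Stage 2 is unloaded, so V_B = V_A · R4/(R3+R4) = 2.804 × 2.42/4.370 = 1.553 V.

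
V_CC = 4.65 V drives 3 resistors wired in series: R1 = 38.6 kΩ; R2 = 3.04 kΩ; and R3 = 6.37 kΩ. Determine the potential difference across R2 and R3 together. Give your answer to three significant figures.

V ≈ 0.911 V

Total series resistance ΣR = 38.6 + 3.04 + 6.37 = 48.01 kΩ.
R_{R2..R3} = 3.04 + 6.37 = 9.410 kΩ.
V = V_CC · R/ΣR = 4.65 × 0.1960 = 0.9114 V.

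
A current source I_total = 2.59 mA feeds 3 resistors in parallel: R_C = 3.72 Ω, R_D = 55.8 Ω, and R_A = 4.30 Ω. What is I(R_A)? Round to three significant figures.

I ≈ 1.16 mA

ΣG = 1/3.72 + 1/55.8 + 1/4.30 = 0.5193.
Current divider: I(R_A) = I_total · G_k/ΣG = 2.59 × (0.2326/0.5193) = 2.59 × 0.4478 = 1.160 mA.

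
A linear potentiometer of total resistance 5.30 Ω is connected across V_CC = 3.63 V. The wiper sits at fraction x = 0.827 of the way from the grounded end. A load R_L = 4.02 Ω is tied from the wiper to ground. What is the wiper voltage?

Split the track: R_lower = x·R_p = 4.383 Ω, R_upper = (1−x)·R_p = 0.9169 Ω.
Lower segment in parallel with the load: 4.383 ‖ 4.02 = 2.097 Ω.
Then V_out = V_CC · 2.097/(0.9169 + 2.097) = 2.526 V.
(Unloaded: V_out = x·V_CC = 3.00 V.)

V_out ≈ 2.53 V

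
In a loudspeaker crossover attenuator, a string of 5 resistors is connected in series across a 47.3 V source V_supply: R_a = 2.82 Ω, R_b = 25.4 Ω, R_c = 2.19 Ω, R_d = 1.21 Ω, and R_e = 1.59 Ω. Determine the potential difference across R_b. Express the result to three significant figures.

V ≈ 36.2 V

ΣR = 2.82 + 25.4 + 2.19 + 1.21 + 1.59 = 33.21 Ω.
Voltage divider: V = V_supply · (25.40 / 33.21) = 47.3 × 0.7648 = 36.18 V.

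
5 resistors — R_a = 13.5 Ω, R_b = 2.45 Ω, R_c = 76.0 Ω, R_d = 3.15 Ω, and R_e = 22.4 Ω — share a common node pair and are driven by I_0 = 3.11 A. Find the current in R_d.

ΣG = 1/13.5 + 1/2.45 + 1/76.0 + 1/3.15 + 1/22.4 = 0.8575.
By the current-divider rule, I = I_0 · G_k/ΣG = 3.11 × 0.3702 = 1.151 A.

I ≈ 1.15 A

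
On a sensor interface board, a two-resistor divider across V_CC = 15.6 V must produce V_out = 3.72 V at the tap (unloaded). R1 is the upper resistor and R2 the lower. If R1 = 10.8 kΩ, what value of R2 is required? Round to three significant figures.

R2 ≈ 3.38 kΩ

V_out/V_CC = R2/(R1+R2) = 0.2385.
So R2 = R1 · V_out/(V_CC − V_out) = 10.8 × 3.72/(15.6 − 3.72) = 10.8 × 0.3131 = 3.382 kΩ.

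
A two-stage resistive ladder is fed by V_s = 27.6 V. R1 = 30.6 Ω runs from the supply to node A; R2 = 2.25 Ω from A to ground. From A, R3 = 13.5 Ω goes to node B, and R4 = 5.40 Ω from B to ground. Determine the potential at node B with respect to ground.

Looking into the second stage from A: R3 + R4 = 18.90 Ω appears in parallel with R2.
Effective lower resistance at A: R2 ‖ 18.90 = 2.011 Ω.
V_A = 27.6 × 2.011/(30.6 + 2.011) = 1.702 V.
V_B = V_A × 0.2857 = 0.4862 V.

V_B ≈ 0.486 V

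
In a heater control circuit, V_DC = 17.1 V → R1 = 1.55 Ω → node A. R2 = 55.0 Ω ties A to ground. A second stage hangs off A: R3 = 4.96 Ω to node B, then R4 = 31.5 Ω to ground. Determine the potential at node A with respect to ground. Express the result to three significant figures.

V_A ≈ 16.0 V

Looking into the second stage from A: R3 + R4 = 36.46 Ω appears in parallel with R2.
Effective lower resistance at A: R2 ‖ 36.46 = 21.93 Ω.
So V_A = 17.1 × 0.9340 = 15.97 V.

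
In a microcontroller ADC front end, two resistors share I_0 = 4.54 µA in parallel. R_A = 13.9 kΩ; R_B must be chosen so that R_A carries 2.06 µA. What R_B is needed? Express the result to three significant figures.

The fraction through R_A equals R_B/(R_A+R_B).
With f = 0.4537, R_B = R_A · f/(1−f) = 13.9 × 0.8306 = 11.55 kΩ.

R_B ≈ 11.5 kΩ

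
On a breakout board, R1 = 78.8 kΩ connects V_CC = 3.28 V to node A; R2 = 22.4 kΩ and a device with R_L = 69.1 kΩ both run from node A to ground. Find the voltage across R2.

The load sits in parallel with R2, giving an effective lower resistance R2' = R2·R_L/(R2+R_L) = 16.92 kΩ.
Voltage divider with the loaded lower leg: V_out = 3.28 × 16.92/(78.8 + 16.92) = 3.28 × 0.1767 = 0.5797 V.
(Unloaded it would be 0.726 V; the load pulls it down.)

V_out ≈ 0.580 V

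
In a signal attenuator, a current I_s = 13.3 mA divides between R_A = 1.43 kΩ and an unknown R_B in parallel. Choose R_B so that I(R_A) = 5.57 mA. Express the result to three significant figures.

In a two-way split, I_A/I_s = R_B/(R_A + R_B).
With f = 0.4188, R_B = R_A · f/(1−f) = 1.43 × 0.7206 = 1.030 kΩ.

R_B ≈ 1.03 kΩ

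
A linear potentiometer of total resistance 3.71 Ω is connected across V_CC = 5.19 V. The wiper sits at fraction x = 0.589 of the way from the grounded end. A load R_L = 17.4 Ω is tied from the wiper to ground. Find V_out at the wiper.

Split the track: R_lower = x·R_p = 2.185 Ω, R_upper = (1−x)·R_p = 1.525 Ω.
R_L loads the lower segment: effective lower R = 1.941 Ω.
Loaded-divider output: V_out = 5.19 × 0.5601 = 2.907 V.
(Unloaded: V_out = x·V_CC = 3.06 V.)

V_out ≈ 2.91 V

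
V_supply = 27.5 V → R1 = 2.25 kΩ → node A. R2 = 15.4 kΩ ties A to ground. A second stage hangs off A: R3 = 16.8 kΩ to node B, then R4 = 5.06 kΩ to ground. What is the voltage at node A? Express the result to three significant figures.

Looking into the second stage from A: R3 + R4 = 21.86 kΩ appears in parallel with R2.
Effective lower resistance at A: R2 ‖ 21.86 = 9.035 kΩ.
So V_A = 27.5 × 0.8006 = 22.02 V.

V_A ≈ 22.0 V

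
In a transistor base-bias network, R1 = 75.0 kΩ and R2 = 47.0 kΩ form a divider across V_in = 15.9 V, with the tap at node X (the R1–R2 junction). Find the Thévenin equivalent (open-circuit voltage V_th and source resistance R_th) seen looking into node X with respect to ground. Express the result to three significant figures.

Open-circuit (no load on X): V_th = V_in · R2/(R1 + R2) = 15.9 × 47.0/(75.00 + 47.0) = 6.125 V.
Zeroing V_in shorts the top of R1 to ground, so R_th = R1 ‖ R2 = 28.89 kΩ.

V_th ≈ 6.13 V, R_th ≈ 28.9 kΩ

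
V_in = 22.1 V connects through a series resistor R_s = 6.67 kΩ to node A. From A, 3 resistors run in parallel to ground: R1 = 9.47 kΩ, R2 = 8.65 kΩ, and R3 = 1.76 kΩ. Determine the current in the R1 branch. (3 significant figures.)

I ≈ 0.372 mA

Combine the parallel branches: R_p = (1/9.47 + 1/8.65 + 1/1.76)⁻¹ = 1.267 kΩ.
V_A = 22.1 × 1.267/7.937 = 3.527 V.
Branch current I = V_A/R1 = 3.527/9.47 = 0.3725 mA.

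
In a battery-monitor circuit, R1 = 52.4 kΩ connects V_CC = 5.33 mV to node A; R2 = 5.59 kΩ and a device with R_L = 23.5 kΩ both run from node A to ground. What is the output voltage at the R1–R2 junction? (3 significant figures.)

The load sits in parallel with R2, giving an effective lower resistance R2' = R2·R_L/(R2+R_L) = 4.516 kΩ.
Then V_out = V_CC · R2'/(R1 + R2') = 5.33 × 4.516/56.92 = 0.4229 mV.

V_out ≈ 0.423 mV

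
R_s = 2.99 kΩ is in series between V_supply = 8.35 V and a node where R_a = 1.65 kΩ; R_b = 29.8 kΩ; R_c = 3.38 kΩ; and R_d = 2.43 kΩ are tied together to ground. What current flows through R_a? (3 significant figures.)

I ≈ 1.01 mA

Combine the parallel branches: R_p = (1/1.65 + 1/29.8 + 1/3.38 + 1/2.43)⁻¹ = 0.7424 kΩ.
Node voltage V_A = V_supply · R_p/(R_s + R_p) = 8.35 × 0.1989 = 1.661 V.
I(R_a) = V_A / R_a = 1.661/1.65 = 1.007 mA.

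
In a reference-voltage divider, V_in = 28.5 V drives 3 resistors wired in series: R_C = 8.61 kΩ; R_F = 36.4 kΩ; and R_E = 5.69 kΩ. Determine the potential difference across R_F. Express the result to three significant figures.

V ≈ 20.5 V

Total series resistance ΣR = 8.61 + 36.4 + 5.69 = 50.70 kΩ.
V = V_in · R/ΣR = 28.5 × 0.7179 = 20.46 V.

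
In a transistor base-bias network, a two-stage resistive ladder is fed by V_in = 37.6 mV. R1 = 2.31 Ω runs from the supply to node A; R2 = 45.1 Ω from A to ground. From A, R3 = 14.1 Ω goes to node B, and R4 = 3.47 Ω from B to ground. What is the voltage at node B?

V_B ≈ 6.28 mV

The second stage (R3 + R4 = 17.57 Ω) loads node A in parallel with R2.
R2 ‖ (R3+R4) = 12.64 Ω.
First divider: V_A = V_in · 12.64/(2.31 + 12.64) = 31.79 mV.
Stage 2 is unloaded, so V_B = V_A · R4/(R3+R4) = 31.79 × 3.47/17.57 = 6.279 mV.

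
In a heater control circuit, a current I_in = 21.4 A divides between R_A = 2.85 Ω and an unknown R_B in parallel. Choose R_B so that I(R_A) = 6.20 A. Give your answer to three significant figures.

Two-branch current divider: I_A = I_in · R_B/(R_A + R_B).
6.20/21.4 = R_B/(R_A + R_B) → R_B = R_A · (0.2897)/(1 − 0.2897) = 2.85 × 0.4079 = 1.163 Ω.

R_B ≈ 1.16 Ω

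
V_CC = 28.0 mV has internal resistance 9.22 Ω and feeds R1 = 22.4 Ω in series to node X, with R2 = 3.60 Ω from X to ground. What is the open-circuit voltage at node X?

R1' = 9.22 + 22.4 = 31.62 Ω (source resistance + R1).
V_th is the unloaded tap voltage: V_CC · R2/(R1'+R2) = 28.0 × 0.1022 = 2.862 mV.

V_th ≈ 2.86 mV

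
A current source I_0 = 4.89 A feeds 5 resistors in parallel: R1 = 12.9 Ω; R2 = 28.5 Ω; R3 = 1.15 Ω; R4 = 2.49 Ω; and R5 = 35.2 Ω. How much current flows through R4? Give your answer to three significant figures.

Conductances: ΣG = 1/12.9 + 1/28.5 + 1/1.15 + 1/2.49 + 1/35.2 = 1.412 (1/Ω).
By the current-divider rule, I = I_0 · G_k/ΣG = 4.89 × 0.2844 = 1.391 A.

I ≈ 1.39 A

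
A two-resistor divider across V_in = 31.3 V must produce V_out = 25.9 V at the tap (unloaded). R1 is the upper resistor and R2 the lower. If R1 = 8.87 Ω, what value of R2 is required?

R2 ≈ 42.5 Ω

Required fraction k = V_out/V_in = 0.8275.
R2 = R1 · 0.8275/(1 − 0.8275) = 42.54 Ω.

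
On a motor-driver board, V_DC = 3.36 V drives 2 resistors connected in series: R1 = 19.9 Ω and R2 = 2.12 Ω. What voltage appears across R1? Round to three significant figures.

V ≈ 3.04 V

Total series resistance ΣR = 19.9 + 2.12 = 22.02 Ω.
By the voltage-divider rule, V = 3.36 × 19.90/22.02 = 3.037 V.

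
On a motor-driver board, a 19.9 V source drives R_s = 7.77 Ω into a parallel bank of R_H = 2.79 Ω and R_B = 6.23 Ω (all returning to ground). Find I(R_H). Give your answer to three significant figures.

Combine the parallel branches: R_p = (1/2.79 + 1/6.23)⁻¹ = 1.927 Ω.
Node voltage V_A = V_in · R_p/(R_s + R_p) = 19.9 × 0.1987 = 3.955 V.
I(R_H) = V_A / R_H = 3.955/2.79 = 1.417 A.

I ≈ 1.42 A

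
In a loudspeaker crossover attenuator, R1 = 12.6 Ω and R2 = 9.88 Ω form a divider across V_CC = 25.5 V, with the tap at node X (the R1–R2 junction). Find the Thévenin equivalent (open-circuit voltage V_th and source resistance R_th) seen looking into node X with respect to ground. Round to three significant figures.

V_th is the unloaded tap voltage: V_CC · R2/(R1+R2) = 25.5 × 0.4395 = 11.21 V.
Looking into X with the source shorted: R_th = R1·R2/(R1+R2) = 12.60 × 9.88/22.48 = 5.538 Ω.

V_th ≈ 11.2 V, R_th ≈ 5.54 Ω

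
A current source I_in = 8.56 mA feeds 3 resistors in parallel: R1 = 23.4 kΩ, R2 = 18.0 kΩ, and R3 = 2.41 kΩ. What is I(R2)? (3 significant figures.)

Total conductance ΣG = 1/23.4 + 1/18.0 + 1/2.41 = 0.5132 (units of 1/kΩ).
R2 takes the fraction G_k/ΣG = 0.05556/0.5132 = 0.1082, so I = 8.56 × 0.1082 = 0.9266 mA.

I ≈ 0.927 mA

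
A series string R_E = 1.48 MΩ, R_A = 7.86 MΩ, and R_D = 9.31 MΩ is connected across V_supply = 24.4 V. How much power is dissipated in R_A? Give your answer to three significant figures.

The common current is I = 24.4/18.65 = 1.308 µA.
P = I²R = 1.712 × 7.86 = 13.45 µW.

P ≈ 13.5 µW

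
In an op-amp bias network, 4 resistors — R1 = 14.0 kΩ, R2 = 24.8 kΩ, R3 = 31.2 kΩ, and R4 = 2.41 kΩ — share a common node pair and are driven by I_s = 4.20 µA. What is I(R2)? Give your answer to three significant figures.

I ≈ 0.303 µA

Conductances: ΣG = 1/14.0 + 1/24.8 + 1/31.2 + 1/2.41 = 0.5587 (1/kΩ).
R2 takes the fraction G_k/ΣG = 0.04032/0.5587 = 0.07217, so I = 4.20 × 0.07217 = 0.3031 µA.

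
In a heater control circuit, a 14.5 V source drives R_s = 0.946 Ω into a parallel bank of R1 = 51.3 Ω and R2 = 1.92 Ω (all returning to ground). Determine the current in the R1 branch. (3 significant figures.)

Parallel bank: R_p = 1/(1/51.3 + 1/1.92) = 1.851 Ω.
V_A by voltage divider: V_A = 14.5 × 1.851/(0.946 + 1.851) = 9.595 V.
I(R1) = V_A / R1 = 9.595/51.3 = 0.1870 A.

I ≈ 0.187 A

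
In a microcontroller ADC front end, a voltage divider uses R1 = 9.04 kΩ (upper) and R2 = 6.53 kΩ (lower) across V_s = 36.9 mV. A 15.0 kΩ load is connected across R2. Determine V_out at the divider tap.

First combine the lower leg with the load: R2 ‖ R_L = 4.549 kΩ.
Then V_out = V_s · R2'/(R1 + R2') = 36.9 × 4.549/13.59 = 12.35 mV.
(Unloaded it would be 15.5 mV; the load pulls it down.)

V_out ≈ 12.4 mV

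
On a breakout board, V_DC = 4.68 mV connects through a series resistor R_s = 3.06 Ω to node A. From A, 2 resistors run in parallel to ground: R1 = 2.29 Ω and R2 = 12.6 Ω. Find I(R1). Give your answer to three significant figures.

I ≈ 0.792 mA

Equivalent of the parallel group: R_p = 1.938 Ω.
V_A by voltage divider: V_A = 4.68 × 1.938/(3.06 + 1.938) = 1.815 mV.
I(R1) = V_A / R1 = 1.815/2.29 = 0.7924 mA.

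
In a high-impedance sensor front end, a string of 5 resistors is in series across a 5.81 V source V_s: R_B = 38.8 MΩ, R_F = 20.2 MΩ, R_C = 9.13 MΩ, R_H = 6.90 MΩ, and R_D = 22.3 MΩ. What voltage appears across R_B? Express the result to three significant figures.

V ≈ 2.32 V

Total series resistance ΣR = 38.8 + 20.2 + 9.13 + 6.90 + 22.3 = 97.33 MΩ.
Voltage divider: V = V_s · (38.80 / 97.33) = 5.81 × 0.3986 = 2.316 V.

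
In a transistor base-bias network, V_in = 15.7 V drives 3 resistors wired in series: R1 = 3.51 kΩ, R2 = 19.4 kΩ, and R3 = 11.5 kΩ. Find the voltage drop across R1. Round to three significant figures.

V ≈ 1.60 V

Series total: ΣR = 3.51 + 19.4 + 11.5 = 34.41 kΩ.
By the voltage-divider rule, V = 15.7 × 3.510/34.41 = 1.601 V.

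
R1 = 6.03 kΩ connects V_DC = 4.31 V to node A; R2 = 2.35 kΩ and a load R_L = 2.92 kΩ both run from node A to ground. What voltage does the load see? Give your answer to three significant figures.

V_out ≈ 0.765 V

R2 ‖ R_L = (2.35 × 2.92)/(2.35 + 2.92) = 1.302 kΩ.
Voltage divider with the loaded lower leg: V_out = 4.31 × 1.302/(6.03 + 1.302) = 4.31 × 0.1776 = 0.7654 V.
(Unloaded it would be 1.21 V; the load pulls it down.)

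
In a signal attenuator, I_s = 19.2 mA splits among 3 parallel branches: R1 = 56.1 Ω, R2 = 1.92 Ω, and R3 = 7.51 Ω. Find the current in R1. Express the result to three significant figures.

Total conductance ΣG = 1/56.1 + 1/1.92 + 1/7.51 = 0.6718 (units of 1/Ω).
By the current-divider rule, I = I_s · G_k/ΣG = 19.2 × 0.02653 = 0.5094 mA.

I ≈ 0.509 mA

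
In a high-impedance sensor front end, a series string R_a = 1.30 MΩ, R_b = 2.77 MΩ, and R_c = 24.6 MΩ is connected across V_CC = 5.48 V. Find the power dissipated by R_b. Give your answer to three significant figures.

P ≈ 0.101 µW

ΣR = 28.67 MΩ → I = 5.48/28.67 = 0.1911 µA.
P = I²R = 0.03653 × 2.77 = 0.1012 µW.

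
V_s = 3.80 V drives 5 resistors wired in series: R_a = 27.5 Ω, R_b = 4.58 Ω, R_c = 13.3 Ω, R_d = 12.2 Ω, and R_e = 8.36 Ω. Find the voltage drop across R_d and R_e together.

Total series resistance ΣR = 27.5 + 4.58 + 13.3 + 12.2 + 8.36 = 65.94 Ω.
R_{R_d..R_e} = 12.2 + 8.36 = 20.56 Ω.
V = V_s · R/ΣR = 3.80 × 0.3118 = 1.185 V.

V ≈ 1.18 V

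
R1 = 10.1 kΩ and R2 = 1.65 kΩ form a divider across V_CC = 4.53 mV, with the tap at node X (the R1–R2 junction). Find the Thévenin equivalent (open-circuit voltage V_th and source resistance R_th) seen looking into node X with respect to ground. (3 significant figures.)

V_th ≈ 0.636 mV, R_th ≈ 1.42 kΩ

Open-circuit (no load on X): V_th = V_CC · R2/(R1 + R2) = 4.53 × 1.65/(10.10 + 1.65) = 0.6361 mV.
Looking into X with the source shorted: R_th = R1·R2/(R1+R2) = 10.10 × 1.65/11.75 = 1.418 kΩ.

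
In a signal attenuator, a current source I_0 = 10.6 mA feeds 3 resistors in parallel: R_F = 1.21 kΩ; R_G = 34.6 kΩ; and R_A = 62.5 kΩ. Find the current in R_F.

I ≈ 10.1 mA

ΣG = 1/1.21 + 1/34.6 + 1/62.5 = 0.8713.
R_F takes the fraction G_k/ΣG = 0.8264/0.8713 = 0.9485, so I = 10.6 × 0.9485 = 10.05 mA.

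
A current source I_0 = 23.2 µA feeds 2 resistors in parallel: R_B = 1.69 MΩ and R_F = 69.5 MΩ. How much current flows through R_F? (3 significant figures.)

I ≈ 0.551 µA

Two-branch current divider: I_k = I_0 · R_other/(R_1 + R_2).
So I = 23.2 × 1.69/71.19 = 0.5508 µA.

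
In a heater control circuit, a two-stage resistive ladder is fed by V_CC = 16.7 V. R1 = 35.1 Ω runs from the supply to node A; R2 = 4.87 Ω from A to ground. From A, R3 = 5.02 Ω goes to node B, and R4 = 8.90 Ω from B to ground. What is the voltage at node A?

V_A ≈ 1.56 V

Looking into the second stage from A: R3 + R4 = 13.92 Ω appears in parallel with R2.
Effective lower resistance at A: R2 ‖ 13.92 = 3.608 Ω.
So V_A = 16.7 × 0.09321 = 1.557 V.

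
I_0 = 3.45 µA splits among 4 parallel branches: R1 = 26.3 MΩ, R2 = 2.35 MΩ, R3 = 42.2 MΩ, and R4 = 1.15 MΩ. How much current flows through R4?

I ≈ 2.21 µA

Total conductance ΣG = 1/26.3 + 1/2.35 + 1/42.2 + 1/1.15 = 1.357 (units of 1/MΩ).
By the current-divider rule, I = I_0 · G_k/ΣG = 3.45 × 0.6409 = 2.211 µA.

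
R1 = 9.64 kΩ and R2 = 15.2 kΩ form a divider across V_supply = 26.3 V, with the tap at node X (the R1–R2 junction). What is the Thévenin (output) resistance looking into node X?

Zeroing V_supply shorts the top of R1 to ground, so R_th = R1 ‖ R2 = 5.899 kΩ.

R_th ≈ 5.90 kΩ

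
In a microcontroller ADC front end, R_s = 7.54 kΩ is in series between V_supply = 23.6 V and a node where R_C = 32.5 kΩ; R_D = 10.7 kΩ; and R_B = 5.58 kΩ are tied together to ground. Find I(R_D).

Combine the parallel branches: R_p = (1/32.5 + 1/10.7 + 1/5.58)⁻¹ = 3.296 kΩ.
V_A = 23.6 × 3.296/10.84 = 7.178 V.
Branch current I = V_A/R_D = 7.178/10.7 = 0.6708 mA.

I ≈ 0.671 mA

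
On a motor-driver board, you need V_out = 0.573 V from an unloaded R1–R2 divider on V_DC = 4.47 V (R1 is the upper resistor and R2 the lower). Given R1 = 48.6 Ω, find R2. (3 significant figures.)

V_out/V_DC = R2/(R1+R2) = 0.1282.
R2 = R1 · 0.1282/(1 − 0.1282) = 7.146 Ω.

R2 ≈ 7.15 Ω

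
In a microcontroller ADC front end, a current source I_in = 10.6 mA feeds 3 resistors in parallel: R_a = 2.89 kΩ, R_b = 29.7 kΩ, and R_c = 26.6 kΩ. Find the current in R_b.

I ≈ 0.855 mA

ΣG = 1/2.89 + 1/29.7 + 1/26.6 = 0.4173.
By the current-divider rule, I = I_in · G_k/ΣG = 10.6 × 0.08069 = 0.8553 mA.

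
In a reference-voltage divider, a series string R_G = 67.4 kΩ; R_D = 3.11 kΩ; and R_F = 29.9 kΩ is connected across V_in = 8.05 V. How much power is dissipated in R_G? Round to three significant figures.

ΣR = 100.4 kΩ → I = 8.05/100.4 = 0.08017 mA.
V(R_G) = I·R = 5.404 V; P = V·I = 5.404 × 0.08017 = 0.4332 mW.

P ≈ 0.433 mW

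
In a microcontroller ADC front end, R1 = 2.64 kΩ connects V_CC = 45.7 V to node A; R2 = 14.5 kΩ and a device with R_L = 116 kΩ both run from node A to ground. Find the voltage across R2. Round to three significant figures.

The load sits in parallel with R2, giving an effective lower resistance R2' = R2·R_L/(R2+R_L) = 12.89 kΩ.
Then V_out = V_CC · R2'/(R1 + R2') = 45.7 × 12.89/15.53 = 37.93 V.

V_out ≈ 37.9 V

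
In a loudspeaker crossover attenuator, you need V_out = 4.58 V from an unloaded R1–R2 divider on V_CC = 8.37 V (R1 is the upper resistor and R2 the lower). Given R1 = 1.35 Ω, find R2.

V_out/V_CC = R2/(R1+R2) = 0.5472.
Rearranging, R2 = R1·k/(1−k) = 1.35 × 1.208 = 1.631 Ω.

R2 ≈ 1.63 Ω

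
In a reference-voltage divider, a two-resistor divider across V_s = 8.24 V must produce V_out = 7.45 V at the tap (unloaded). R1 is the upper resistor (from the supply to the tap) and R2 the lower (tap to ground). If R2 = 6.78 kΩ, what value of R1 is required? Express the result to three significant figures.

V_out/V_s = R2/(R1+R2) = 0.9041.
R1 = R2·(1/k − 1) = 6.78 × 0.1060 = 0.7190 kΩ.

R1 ≈ 0.719 kΩ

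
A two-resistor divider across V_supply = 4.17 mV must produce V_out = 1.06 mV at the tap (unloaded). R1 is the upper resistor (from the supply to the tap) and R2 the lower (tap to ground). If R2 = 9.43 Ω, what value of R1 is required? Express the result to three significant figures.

R1 ≈ 27.7 Ω

The divider ratio is R2/(R1+R2) = 1.06/4.17 = 0.2542.
So R1 = R2 · (V_supply/V_out − 1) = 9.43 × (4.17/1.06 − 1) = 9.43 × 2.934 = 27.67 Ω.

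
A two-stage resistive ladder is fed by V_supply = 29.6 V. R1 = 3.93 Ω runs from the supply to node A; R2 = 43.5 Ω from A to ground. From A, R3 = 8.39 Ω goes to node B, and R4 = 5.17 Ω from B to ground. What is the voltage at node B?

V_B ≈ 8.18 V

The second stage (R3 + R4 = 13.56 Ω) loads node A in parallel with R2.
R2 ‖ (R3+R4) = 10.34 Ω.
V_A = 29.6 × 10.34/(3.93 + 10.34) = 21.45 V.
V_B = V_A × 0.3813 = 8.177 V.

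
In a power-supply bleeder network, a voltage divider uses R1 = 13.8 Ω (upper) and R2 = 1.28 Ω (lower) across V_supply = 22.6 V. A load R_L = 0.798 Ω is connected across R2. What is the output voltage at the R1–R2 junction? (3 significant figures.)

R2 ‖ R_L = (1.28 × 0.798)/(1.28 + 0.798) = 0.4915 Ω.
Now apply the divider: V_out = 22.6 × 0.03439 = 0.7773 V.

V_out ≈ 0.777 V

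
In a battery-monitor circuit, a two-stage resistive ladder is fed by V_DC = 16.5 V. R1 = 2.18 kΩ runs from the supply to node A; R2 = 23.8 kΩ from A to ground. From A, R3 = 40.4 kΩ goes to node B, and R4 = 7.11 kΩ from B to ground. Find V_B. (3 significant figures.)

V_B ≈ 2.17 V

Looking into the second stage from A: R3 + R4 = 47.51 kΩ appears in parallel with R2.
Effective lower resistance at A: R2 ‖ 47.51 = 15.86 kΩ.
V_A = 16.5 × 15.86/(2.18 + 15.86) = 14.51 V.
Stage 2 is unloaded, so V_B = V_A · R4/(R3+R4) = 14.51 × 7.11/47.51 = 2.171 V.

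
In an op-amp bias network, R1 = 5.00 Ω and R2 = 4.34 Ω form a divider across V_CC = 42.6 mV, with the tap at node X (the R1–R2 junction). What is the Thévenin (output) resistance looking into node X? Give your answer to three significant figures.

R_th ≈ 2.32 Ω

Zeroing V_CC shorts the top of R1 to ground, so R_th = R1 ‖ R2 = 2.323 Ω.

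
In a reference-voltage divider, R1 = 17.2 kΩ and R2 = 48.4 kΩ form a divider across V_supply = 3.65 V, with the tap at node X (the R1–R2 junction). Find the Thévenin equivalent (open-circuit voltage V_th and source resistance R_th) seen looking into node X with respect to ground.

V_th ≈ 2.69 V, R_th ≈ 12.7 kΩ

Open-circuit (no load on X): V_th = V_supply · R2/(R1 + R2) = 3.65 × 48.4/(17.20 + 48.4) = 2.693 V.
Looking into X with the source shorted: R_th = R1·R2/(R1+R2) = 17.20 × 48.4/65.60 = 12.69 kΩ.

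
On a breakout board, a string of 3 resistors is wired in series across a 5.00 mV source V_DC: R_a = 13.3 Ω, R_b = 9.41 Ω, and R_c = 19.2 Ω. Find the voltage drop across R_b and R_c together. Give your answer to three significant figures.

Series total: ΣR = 13.3 + 9.41 + 19.2 = 41.91 Ω.
R_{R_b..R_c} = 9.41 + 19.2 = 28.61 Ω.
V = V_DC · R/ΣR = 5.00 × 0.6827 = 3.413 mV.

V ≈ 3.41 mV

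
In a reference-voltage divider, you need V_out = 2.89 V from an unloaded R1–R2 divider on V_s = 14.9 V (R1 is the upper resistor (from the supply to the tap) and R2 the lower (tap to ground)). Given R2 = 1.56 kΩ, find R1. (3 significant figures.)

The divider ratio is R2/(R1+R2) = 2.89/14.9 = 0.1940.
So R1 = R2 · (V_s/V_out − 1) = 1.56 × (14.9/2.89 − 1) = 1.56 × 4.156 = 6.483 kΩ.

R1 ≈ 6.48 kΩ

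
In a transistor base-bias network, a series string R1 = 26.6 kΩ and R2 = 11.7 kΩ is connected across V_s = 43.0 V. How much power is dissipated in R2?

P ≈ 14.7 mW

The common current is I = 43.0/38.30 = 1.123 mA.
P = I²R = 1.260 × 11.7 = 14.75 mW.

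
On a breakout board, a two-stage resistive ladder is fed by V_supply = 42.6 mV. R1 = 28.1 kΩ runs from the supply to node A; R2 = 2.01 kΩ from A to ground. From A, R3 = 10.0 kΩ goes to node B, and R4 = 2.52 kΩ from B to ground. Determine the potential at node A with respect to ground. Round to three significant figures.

V_A ≈ 2.47 mV

Node A sees R2 in parallel with the series input of stage 2, R3 + R4 = 12.52 kΩ.
Effective lower resistance at A: R2 ‖ 12.52 = 1.732 kΩ.
V_A = 42.6 × 1.732/(28.1 + 1.732) = 2.473 mV.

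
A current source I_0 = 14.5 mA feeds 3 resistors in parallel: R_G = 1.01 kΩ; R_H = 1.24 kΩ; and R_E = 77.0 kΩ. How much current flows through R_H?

I ≈ 6.46 mA

Total conductance ΣG = 1/1.01 + 1/1.24 + 1/77.0 = 1.810 (units of 1/kΩ).
By the current-divider rule, I = I_0 · G_k/ΣG = 14.5 × 0.4457 = 6.462 mA.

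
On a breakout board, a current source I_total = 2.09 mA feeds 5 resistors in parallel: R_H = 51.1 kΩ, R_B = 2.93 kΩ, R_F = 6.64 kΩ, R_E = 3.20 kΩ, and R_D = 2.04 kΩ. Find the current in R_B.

Conductances: ΣG = 1/51.1 + 1/2.93 + 1/6.64 + 1/3.20 + 1/2.04 = 1.314 (1/kΩ).
R_B takes the fraction G_k/ΣG = 0.3413/1.314 = 0.2597, so I = 2.09 × 0.2597 = 0.5428 mA.

I ≈ 0.543 mA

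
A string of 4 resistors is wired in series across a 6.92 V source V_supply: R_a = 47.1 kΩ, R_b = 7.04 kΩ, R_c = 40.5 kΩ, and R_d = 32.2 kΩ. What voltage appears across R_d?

Total series resistance ΣR = 47.1 + 7.04 + 40.5 + 32.2 = 126.8 kΩ.
Voltage divider: V = V_supply · (32.20 / 126.8) = 6.92 × 0.2539 = 1.757 V.

V ≈ 1.76 V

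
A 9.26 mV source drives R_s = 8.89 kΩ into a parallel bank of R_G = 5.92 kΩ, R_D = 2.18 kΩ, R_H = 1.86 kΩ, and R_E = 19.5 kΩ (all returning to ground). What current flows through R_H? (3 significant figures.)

Parallel bank: R_p = 1/(1/5.92 + 1/2.18 + 1/1.86 + 1/19.5) = 0.8220 kΩ.
V_A = 9.26 × 0.8220/9.712 = 0.7837 mV.
Branch current I = V_A/R_H = 0.7837/1.86 = 0.4214 µA.

I ≈ 0.421 µA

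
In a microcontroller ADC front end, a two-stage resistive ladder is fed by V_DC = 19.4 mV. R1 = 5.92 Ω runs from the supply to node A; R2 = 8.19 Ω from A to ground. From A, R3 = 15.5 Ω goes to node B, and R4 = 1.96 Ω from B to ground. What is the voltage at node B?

The second stage (R3 + R4 = 17.46 Ω) loads node A in parallel with R2.
Effective lower resistance at A: R2 ‖ 17.46 = 5.575 Ω.
First divider: V_A = V_DC · 5.575/(5.92 + 5.575) = 9.409 mV.
V_B = V_A × 0.1123 = 1.056 mV.

V_B ≈ 1.06 mV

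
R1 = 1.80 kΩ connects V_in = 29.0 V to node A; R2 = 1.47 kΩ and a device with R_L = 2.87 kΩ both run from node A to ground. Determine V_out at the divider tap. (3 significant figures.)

V_out ≈ 10.2 V

R2 ‖ R_L = (1.47 × 2.87)/(1.47 + 2.87) = 0.9721 kΩ.
Now apply the divider: V_out = 29.0 × 0.3507 = 10.17 V.
(Unloaded it would be 13.0 V; the load pulls it down.)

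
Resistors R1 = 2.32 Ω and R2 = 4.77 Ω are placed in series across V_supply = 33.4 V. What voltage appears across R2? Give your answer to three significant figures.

V ≈ 22.5 V

Series total: ΣR = 2.32 + 4.77 = 7.090 Ω.
Voltage divider: V = V_supply · (4.770 / 7.090) = 33.4 × 0.6728 = 22.47 V.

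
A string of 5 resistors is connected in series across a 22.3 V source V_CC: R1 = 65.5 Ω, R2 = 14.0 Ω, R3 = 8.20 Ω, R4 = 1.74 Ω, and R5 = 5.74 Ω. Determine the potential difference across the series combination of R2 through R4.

Series total: ΣR = 65.5 + 14.0 + 8.20 + 1.74 + 5.74 = 95.18 Ω.
R_{R2..R4} = 14.0 + 8.20 + 1.74 = 23.94 Ω.
Voltage divider: V = V_CC · (23.94 / 95.18) = 22.3 × 0.2515 = 5.609 V.

V ≈ 5.61 V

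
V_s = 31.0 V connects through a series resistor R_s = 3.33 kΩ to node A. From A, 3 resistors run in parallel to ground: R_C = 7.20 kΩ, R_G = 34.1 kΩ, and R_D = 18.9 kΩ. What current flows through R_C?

I ≈ 2.48 mA

Combine the parallel branches: R_p = (1/7.20 + 1/34.1 + 1/18.9)⁻¹ = 4.522 kΩ.
V_A = 31.0 × 4.522/7.852 = 17.85 V.
Branch current I = V_A/R_C = 17.85/7.20 = 2.480 mA.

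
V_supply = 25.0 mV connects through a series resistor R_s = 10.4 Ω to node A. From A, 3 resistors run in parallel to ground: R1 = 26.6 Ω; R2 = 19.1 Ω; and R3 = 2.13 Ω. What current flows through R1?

I ≈ 0.138 mA

Parallel bank: R_p = 1/(1/26.6 + 1/19.1 + 1/2.13) = 1.788 Ω.
V_A by voltage divider: V_A = 25.0 × 1.788/(10.4 + 1.788) = 3.667 mV.
I(R1) = V_A / R1 = 3.667/26.6 = 0.1378 mA.
(Equivalently: I_total = 2.051 mA, then current-divider fraction G_k/ΣG = 0.06720.)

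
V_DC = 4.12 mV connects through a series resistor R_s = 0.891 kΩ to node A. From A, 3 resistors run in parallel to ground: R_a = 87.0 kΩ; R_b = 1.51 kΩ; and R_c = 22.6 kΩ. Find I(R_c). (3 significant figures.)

I ≈ 0.111 µA

Parallel bank: R_p = 1/(1/87.0 + 1/1.51 + 1/22.6) = 1.393 kΩ.
V_A by voltage divider: V_A = 4.12 × 1.393/(0.891 + 1.393) = 2.513 mV.
I(R_c) = V_A / R_c = 2.513/22.6 = 0.1112 µA.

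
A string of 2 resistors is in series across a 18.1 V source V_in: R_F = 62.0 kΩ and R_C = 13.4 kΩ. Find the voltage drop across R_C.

V ≈ 3.22 V

Series total: ΣR = 62.0 + 13.4 = 75.40 kΩ.
Voltage divider: V = V_in · (13.40 / 75.40) = 18.1 × 0.1777 = 3.217 V.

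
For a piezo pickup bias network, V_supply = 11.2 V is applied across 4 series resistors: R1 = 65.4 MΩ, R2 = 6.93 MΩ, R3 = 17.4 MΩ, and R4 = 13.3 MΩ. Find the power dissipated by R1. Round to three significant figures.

P ≈ 0.773 µW

Series current I = V_supply/ΣR = 11.2/103.0 = 0.1087 µA.
P(R1) = I²·R1 = (0.1087)² × 65.4 = 0.7728 µW.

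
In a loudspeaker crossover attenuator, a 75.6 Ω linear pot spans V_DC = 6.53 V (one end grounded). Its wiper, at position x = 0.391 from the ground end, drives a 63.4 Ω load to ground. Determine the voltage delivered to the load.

The pot divides into 46.04 Ω above the wiper and 29.56 Ω below.
(x·R_p) ‖ R_L = 20.16 Ω.
Loaded-divider output: V_out = 6.53 × 0.3045 = 1.989 V.

V_out ≈ 1.99 V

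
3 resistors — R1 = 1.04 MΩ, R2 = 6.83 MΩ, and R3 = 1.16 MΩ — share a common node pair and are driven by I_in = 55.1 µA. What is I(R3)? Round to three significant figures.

I ≈ 24.1 µA

Conductances: ΣG = 1/1.04 + 1/6.83 + 1/1.16 = 1.970 (1/MΩ).
R3 takes the fraction G_k/ΣG = 0.8621/1.970 = 0.4376, so I = 55.1 × 0.4376 = 24.11 µA.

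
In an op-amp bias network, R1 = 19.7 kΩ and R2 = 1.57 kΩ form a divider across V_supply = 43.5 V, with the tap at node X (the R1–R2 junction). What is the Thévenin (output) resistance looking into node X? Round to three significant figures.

Zeroing V_supply shorts the top of R1 to ground, so R_th = R1 ‖ R2 = 1.454 kΩ.

R_th ≈ 1.45 kΩ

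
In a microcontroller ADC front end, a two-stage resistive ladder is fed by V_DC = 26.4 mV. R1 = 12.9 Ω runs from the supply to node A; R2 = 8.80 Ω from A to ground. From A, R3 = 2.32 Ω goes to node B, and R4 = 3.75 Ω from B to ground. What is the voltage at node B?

The second stage (R3 + R4 = 6.070 Ω) loads node A in parallel with R2.
R2 ‖ (R3+R4) = 3.592 Ω.
V_A = 26.4 × 3.592/(12.9 + 3.592) = 5.750 mV.
Stage 2 is unloaded, so V_B = V_A · R4/(R3+R4) = 5.750 × 3.75/6.070 = 3.552 mV.

V_B ≈ 3.55 mV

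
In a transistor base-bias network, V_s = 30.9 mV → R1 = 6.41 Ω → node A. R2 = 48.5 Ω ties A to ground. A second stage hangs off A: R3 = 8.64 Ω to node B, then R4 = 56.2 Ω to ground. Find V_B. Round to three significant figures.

V_B ≈ 21.8 mV

The second stage (R3 + R4 = 64.84 Ω) loads node A in parallel with R2.
Effective lower resistance at A: R2 ‖ 64.84 = 27.75 Ω.
V_A = 30.9 × 27.75/(6.41 + 27.75) = 25.10 mV.
V_B = V_A × 0.8667 = 21.76 mV.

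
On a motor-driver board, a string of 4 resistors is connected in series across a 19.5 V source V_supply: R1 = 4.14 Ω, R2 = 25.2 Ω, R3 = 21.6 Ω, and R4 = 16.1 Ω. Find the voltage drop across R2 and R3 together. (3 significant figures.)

Series total: ΣR = 4.14 + 25.2 + 21.6 + 16.1 = 67.04 Ω.
R_{R2..R3} = 25.2 + 21.6 = 46.80 Ω.
Voltage divider: V = V_supply · (46.80 / 67.04) = 19.5 × 0.6981 = 13.61 V.

V ≈ 13.6 V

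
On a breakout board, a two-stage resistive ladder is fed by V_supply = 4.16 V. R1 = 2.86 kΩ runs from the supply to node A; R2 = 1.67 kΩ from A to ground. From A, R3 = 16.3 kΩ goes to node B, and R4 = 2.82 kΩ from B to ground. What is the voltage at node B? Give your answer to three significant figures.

Looking into the second stage from A: R3 + R4 = 19.12 kΩ appears in parallel with R2.
Effective lower resistance at A: R2 ‖ 19.12 = 1.536 kΩ.
First divider: V_A = V_supply · 1.536/(2.86 + 1.536) = 1.453 V.
Stage 2 is unloaded, so V_B = V_A · R4/(R3+R4) = 1.453 × 2.82/19.12 = 0.2144 V.

V_B ≈ 0.214 V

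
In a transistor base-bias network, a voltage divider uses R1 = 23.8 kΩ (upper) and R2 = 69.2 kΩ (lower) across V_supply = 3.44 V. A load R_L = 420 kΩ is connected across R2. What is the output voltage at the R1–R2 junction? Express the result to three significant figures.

First combine the lower leg with the load: R2 ‖ R_L = 59.41 kΩ.
Now apply the divider: V_out = 3.44 × 0.7140 = 2.456 V.
(Unloaded it would be 2.56 V; the load pulls it down.)

V_out ≈ 2.46 V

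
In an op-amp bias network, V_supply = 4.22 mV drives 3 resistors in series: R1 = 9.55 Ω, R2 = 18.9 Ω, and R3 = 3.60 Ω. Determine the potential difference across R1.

V ≈ 1.26 mV

ΣR = 9.55 + 18.9 + 3.60 = 32.05 Ω.
Voltage divider: V = V_supply · (9.550 / 32.05) = 4.22 × 0.2980 = 1.257 mV.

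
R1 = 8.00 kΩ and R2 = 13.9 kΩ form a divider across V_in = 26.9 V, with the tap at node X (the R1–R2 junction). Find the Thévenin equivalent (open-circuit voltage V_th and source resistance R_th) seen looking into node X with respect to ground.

V_th ≈ 17.1 V, R_th ≈ 5.08 kΩ

With X open, the divider is unloaded: V_th = 26.9 × 13.9/21.90 = 17.07 V.
Zeroing V_in shorts the top of R1 to ground, so R_th = R1 ‖ R2 = 5.078 kΩ.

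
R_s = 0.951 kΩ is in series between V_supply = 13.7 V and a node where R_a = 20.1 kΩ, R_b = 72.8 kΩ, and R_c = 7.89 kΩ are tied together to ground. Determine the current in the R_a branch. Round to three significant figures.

I ≈ 0.577 mA

Parallel bank: R_p = 1/(1/20.1 + 1/72.8 + 1/7.89) = 5.257 kΩ.
V_A = 13.7 × 5.257/6.208 = 11.60 V.
I(R_a) = V_A / R_a = 11.60/20.1 = 0.5772 mA.
(Equivalently: I_total = 2.207 mA, then current-divider fraction G_k/ΣG = 0.2615.)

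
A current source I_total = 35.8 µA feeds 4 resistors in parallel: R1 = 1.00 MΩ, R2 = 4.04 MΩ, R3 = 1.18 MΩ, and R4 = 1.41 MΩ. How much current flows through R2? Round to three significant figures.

I ≈ 3.16 µA

Conductances: ΣG = 1/1.00 + 1/4.04 + 1/1.18 + 1/1.41 = 2.804 (1/MΩ).
R2 takes the fraction G_k/ΣG = 0.2475/2.804 = 0.08827, so I = 35.8 × 0.08827 = 3.160 µA.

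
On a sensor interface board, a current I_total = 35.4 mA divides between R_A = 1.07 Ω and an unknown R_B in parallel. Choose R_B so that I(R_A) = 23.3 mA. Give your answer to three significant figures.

The fraction through R_A equals R_B/(R_A+R_B).
With f = 0.6582, R_B = R_A · f/(1−f) = 1.07 × 1.926 = 2.060 Ω.

R_B ≈ 2.06 Ω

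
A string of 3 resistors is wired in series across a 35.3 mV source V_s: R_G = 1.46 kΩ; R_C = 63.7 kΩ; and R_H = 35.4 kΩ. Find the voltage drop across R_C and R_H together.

Series total: ΣR = 1.46 + 63.7 + 35.4 = 100.6 kΩ.
R_{R_C..R_H} = 63.7 + 35.4 = 99.10 kΩ.
V = V_s · R/ΣR = 35.3 × 0.9855 = 34.79 mV.

V ≈ 34.8 mV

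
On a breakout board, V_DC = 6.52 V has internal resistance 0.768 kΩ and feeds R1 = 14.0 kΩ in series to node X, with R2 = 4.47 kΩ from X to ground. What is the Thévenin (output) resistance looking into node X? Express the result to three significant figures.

R_th ≈ 3.43 kΩ

R1' = 0.768 + 14.0 = 14.77 kΩ (source resistance + R1).
Looking into X with the source shorted: R_th = R1'·R2/(R1'+R2) = 14.77 × 4.47/19.24 = 3.431 kΩ.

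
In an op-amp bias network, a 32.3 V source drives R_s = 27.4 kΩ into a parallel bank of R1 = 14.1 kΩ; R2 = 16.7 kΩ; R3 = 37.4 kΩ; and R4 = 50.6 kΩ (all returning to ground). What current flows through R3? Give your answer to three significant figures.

I ≈ 0.147 mA

Equivalent of the parallel group: R_p = 5.640 kΩ.
Node voltage V_A = V_CC · R_p/(R_s + R_p) = 32.3 × 0.1707 = 5.514 V.
Branch current I = V_A/R3 = 5.514/37.4 = 0.1474 mA.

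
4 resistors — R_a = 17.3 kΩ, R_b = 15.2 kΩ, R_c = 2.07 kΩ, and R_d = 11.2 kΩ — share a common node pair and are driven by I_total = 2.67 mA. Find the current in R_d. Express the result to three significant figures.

ΣG = 1/17.3 + 1/15.2 + 1/2.07 + 1/11.2 = 0.6960.
R_d takes the fraction G_k/ΣG = 0.08929/0.6960 = 0.1283, so I = 2.67 × 0.1283 = 0.3425 mA.

I ≈ 0.343 mA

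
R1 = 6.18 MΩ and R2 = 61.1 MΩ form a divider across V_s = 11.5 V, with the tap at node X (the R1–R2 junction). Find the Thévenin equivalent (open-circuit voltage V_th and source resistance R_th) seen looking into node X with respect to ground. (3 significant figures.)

V_th ≈ 10.4 V, R_th ≈ 5.61 MΩ

V_th is the unloaded tap voltage: V_s · R2/(R1+R2) = 11.5 × 0.9081 = 10.44 V.
Zeroing V_s shorts the top of R1 to ground, so R_th = R1 ‖ R2 = 5.612 MΩ.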